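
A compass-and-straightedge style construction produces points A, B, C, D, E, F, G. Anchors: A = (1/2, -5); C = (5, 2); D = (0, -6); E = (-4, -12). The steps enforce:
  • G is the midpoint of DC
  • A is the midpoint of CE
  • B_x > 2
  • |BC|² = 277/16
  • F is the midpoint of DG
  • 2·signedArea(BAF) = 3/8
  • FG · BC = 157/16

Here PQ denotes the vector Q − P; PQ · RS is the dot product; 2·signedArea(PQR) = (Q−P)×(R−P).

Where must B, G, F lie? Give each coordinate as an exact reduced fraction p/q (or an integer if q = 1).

B = (11/4, -3/2)
F = (5/4, -4)
G = (5/2, -2)

1. G_x = 5/2  [G is the midpoint of DC]
2. G_y = -2  [G is the midpoint of DC]
   → G = (5/2, -2)
3. F_x = 5/4  [F is the midpoint of DG]
4. F_y = -4  [F is the midpoint of DG]
   → F = (5/4, -4)
5. B_x = 11/4  [2·signedArea(BAF) = 3/8 ∩ FG · BC = 157/16]
6. B_y = -3/2  [2·signedArea(BAF) = 3/8 ∩ FG · BC = 157/16]
   → B = (11/4, -3/2)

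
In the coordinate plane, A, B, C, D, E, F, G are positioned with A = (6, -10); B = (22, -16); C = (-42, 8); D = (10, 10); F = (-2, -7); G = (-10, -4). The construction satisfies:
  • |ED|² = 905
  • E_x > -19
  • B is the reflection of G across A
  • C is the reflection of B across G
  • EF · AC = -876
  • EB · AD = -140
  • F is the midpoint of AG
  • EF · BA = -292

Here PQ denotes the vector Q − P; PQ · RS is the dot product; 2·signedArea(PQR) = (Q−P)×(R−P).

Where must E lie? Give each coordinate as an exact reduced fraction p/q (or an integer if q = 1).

1. E_x = -18  [EF · BA = -292 ∩ EB · AD = -140]
2. E_y = -1  [EF · BA = -292 ∩ EB · AD = -140]
   → E = (-18, -1)

E = (-18, -1)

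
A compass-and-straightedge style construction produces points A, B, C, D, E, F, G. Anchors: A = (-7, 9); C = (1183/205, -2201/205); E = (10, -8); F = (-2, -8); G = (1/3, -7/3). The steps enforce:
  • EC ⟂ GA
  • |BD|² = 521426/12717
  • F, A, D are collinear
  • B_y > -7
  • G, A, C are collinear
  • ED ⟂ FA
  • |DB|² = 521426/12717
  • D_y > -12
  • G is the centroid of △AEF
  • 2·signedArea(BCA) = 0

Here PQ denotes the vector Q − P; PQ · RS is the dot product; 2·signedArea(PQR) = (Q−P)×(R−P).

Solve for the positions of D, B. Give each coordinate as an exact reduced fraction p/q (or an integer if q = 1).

1. D_x = -164/157  [F, A, D are collinear ∩ ED ⟂ FA]
2. D_y = -1766/157  [F, A, D are collinear ∩ ED ⟂ FA]
   → D = (-164/157, -1766/157)
3. B_x = 25/9  [line -4046/205·x + -2618/205·y + -952/41 = 0 ∩ |BD|² = 521426/12717]
4. B_y = -55/9  [line -4046/205·x + -2618/205·y + -952/41 = 0 ∩ |BD|² = 521426/12717]
   → B = (25/9, -55/9)

B = (25/9, -55/9)
D = (-164/157, -1766/157)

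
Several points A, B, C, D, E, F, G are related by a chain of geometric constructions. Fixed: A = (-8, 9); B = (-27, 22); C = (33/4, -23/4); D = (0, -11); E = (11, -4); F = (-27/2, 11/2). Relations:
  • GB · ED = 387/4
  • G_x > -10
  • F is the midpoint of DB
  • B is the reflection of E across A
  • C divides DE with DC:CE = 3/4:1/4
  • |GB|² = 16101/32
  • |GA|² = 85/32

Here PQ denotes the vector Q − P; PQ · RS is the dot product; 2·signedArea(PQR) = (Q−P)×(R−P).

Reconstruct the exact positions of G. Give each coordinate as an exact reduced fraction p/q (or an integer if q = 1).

G = (-75/8, 65/8)

1. G_x = -75/8  [line 11·x + 7·y + 185/4 = 0 ∩ |GA|² = 85/32]
2. G_y = 65/8  [line 11·x + 7·y + 185/4 = 0 ∩ |GA|² = 85/32]
   → G = (-75/8, 65/8)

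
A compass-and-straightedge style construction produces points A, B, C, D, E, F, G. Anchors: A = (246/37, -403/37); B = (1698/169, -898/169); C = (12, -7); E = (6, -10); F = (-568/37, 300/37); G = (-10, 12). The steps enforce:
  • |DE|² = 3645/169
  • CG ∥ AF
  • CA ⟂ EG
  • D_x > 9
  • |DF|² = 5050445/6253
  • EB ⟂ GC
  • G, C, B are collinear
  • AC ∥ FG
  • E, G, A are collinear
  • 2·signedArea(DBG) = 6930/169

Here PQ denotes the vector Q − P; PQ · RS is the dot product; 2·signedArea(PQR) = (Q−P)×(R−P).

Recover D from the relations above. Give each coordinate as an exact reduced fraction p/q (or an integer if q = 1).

D = (1527/169, -1096/169)

1. D_x = 1527/169  [line -2926/169·x + -3388/169·y + 4466/169 = 0 ∩ |DF|² = 5050445/6253]
2. D_y = -1096/169  [line -2926/169·x + -3388/169·y + 4466/169 = 0 ∩ |DF|² = 5050445/6253]
   → D = (1527/169, -1096/169)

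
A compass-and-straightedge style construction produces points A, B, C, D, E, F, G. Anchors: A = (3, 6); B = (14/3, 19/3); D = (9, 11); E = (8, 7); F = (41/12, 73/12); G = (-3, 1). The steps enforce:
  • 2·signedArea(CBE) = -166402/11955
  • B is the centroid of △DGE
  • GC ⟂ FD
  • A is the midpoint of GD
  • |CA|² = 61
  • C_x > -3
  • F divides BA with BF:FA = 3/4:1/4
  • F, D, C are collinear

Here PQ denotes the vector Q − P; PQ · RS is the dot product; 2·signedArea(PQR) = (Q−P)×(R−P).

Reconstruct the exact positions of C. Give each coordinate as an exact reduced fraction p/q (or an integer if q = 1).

C = (-10834/3985, 2712/3985)

1. C_x = -10834/3985  [F, D, C are collinear ∩ GC ⟂ FD]
2. C_y = 2712/3985  [F, D, C are collinear ∩ GC ⟂ FD]
   → C = (-10834/3985, 2712/3985)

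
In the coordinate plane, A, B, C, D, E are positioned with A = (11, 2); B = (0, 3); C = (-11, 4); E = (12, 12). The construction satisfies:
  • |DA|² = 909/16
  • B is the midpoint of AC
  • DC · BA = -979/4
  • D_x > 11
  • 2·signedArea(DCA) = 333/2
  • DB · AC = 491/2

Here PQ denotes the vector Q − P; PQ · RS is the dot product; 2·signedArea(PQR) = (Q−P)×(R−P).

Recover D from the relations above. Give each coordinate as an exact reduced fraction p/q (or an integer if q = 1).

1. D_x = 47/4  [DB · AC = 491/2 ∩ 2·signedArea(DCA) = 333/2]
2. D_y = 19/2  [DB · AC = 491/2 ∩ 2·signedArea(DCA) = 333/2]
   → D = (47/4, 19/2)

D = (47/4, 19/2)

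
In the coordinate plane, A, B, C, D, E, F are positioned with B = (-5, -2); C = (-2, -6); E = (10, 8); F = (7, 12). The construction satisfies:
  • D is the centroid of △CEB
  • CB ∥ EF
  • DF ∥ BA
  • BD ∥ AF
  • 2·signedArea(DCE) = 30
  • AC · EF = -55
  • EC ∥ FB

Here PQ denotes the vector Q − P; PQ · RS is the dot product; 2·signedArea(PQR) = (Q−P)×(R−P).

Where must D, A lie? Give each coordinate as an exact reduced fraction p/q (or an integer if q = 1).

1. D_x = 1  [D is the centroid of △CEB]
2. D_y = 0  [D is the centroid of △CEB]
   → D = (1, 0)
3. A_x = 1  [BD ∥ AF ∩ DF ∥ BA]
4. A_y = 10  [BD ∥ AF ∩ DF ∥ BA]
   → A = (1, 10)

A = (1, 10)
D = (1, 0)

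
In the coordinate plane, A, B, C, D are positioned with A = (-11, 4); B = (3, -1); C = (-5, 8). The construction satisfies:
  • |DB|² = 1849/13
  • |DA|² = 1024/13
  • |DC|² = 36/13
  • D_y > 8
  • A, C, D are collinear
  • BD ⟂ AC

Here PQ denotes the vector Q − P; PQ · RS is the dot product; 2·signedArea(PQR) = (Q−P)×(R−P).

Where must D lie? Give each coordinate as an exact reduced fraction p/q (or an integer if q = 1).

1. D_x = -47/13  [A, C, D are collinear ∩ BD ⟂ AC]
2. D_y = 116/13  [A, C, D are collinear ∩ BD ⟂ AC]
   → D = (-47/13, 116/13)

D = (-47/13, 116/13)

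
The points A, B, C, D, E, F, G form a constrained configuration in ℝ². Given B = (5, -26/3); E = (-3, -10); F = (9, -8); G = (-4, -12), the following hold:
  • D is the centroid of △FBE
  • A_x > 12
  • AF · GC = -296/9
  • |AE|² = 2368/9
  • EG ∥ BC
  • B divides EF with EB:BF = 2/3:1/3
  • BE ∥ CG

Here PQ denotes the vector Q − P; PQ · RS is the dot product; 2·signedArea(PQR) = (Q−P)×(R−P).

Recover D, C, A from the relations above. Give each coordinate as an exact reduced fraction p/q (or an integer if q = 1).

A = (13, -22/3)
C = (4, -32/3)
D = (11/3, -80/9)

1. D_x = 11/3  [D is the centroid of △FBE]
2. D_y = -80/9  [D is the centroid of △FBE]
   → D = (11/3, -80/9)
3. C_x = 4  [BE ∥ CG ∩ EG ∥ BC]
4. C_y = -32/3  [BE ∥ CG ∩ EG ∥ BC]
   → C = (4, -32/3)
5. A_x = 13  [line -8·x + -4/3·y + 848/9 = 0 ∩ |AE|² = 2368/9]
6. A_y = -22/3  [line -8·x + -4/3·y + 848/9 = 0 ∩ |AE|² = 2368/9]
   → A = (13, -22/3)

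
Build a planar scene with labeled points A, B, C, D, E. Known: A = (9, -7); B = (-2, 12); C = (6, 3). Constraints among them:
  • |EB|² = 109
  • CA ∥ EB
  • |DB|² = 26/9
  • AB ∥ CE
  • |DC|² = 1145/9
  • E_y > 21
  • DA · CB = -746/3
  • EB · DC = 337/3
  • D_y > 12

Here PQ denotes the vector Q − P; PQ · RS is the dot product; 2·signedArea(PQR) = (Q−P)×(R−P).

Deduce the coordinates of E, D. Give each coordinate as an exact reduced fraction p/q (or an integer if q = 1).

D = (-1/3, 37/3)
E = (-5, 22)

1. E_x = -5  [CA ∥ EB ∩ AB ∥ CE]
2. E_y = 22  [CA ∥ EB ∩ AB ∥ CE]
   → E = (-5, 22)
3. D_x = -1/3  [DA · CB = -746/3 ∩ EB · DC = 337/3]
4. D_y = 37/3  [DA · CB = -746/3 ∩ EB · DC = 337/3]
   → D = (-1/3, 37/3)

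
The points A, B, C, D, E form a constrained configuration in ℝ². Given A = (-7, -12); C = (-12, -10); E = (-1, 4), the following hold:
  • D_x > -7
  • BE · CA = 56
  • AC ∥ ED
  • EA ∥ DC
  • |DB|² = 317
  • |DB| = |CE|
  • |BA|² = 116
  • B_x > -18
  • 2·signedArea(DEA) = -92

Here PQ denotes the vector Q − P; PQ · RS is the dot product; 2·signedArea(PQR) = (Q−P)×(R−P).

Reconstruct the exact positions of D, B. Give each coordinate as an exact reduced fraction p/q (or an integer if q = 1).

1. D_x = -6  [EA ∥ DC ∩ AC ∥ ED]
2. D_y = 6  [EA ∥ DC ∩ AC ∥ ED]
   → D = (-6, 6)
3. B_x = -17  [line -5·x + 2·y + -69 = 0 ∩ |BA|² = 116]
4. B_y = -8  [line -5·x + 2·y + -69 = 0 ∩ |BA|² = 116]
   → B = (-17, -8)

B = (-17, -8)
D = (-6, 6)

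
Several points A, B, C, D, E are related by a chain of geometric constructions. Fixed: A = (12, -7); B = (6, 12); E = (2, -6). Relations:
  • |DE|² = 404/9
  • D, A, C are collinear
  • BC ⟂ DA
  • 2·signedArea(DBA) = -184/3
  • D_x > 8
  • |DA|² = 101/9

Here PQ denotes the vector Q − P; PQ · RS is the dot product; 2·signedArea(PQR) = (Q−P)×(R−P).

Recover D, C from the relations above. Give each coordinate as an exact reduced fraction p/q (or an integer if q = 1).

C = (422/101, -628/101)
D = (26/3, -20/3)

1. D_x = 26/3  [line 19·x + 6·y + -374/3 = 0 ∩ |DE|² = 404/9]
2. D_y = -20/3  [line 19·x + 6·y + -374/3 = 0 ∩ |DE|² = 404/9]
   → D = (26/3, -20/3)
3. C_x = 422/101  [D, A, C are collinear ∩ BC ⟂ DA]
4. C_y = -628/101  [D, A, C are collinear ∩ BC ⟂ DA]
   → C = (422/101, -628/101)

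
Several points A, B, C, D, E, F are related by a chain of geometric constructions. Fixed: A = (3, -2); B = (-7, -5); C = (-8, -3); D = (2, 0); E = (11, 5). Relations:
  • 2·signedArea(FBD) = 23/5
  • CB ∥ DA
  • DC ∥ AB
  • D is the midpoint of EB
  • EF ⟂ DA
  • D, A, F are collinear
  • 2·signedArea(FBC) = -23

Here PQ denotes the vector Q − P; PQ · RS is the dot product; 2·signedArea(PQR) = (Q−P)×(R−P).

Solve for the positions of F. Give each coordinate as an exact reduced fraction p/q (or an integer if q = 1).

F = (9/5, 2/5)

1. F_x = 9/5  [D, A, F are collinear ∩ EF ⟂ DA]
2. F_y = 2/5  [D, A, F are collinear ∩ EF ⟂ DA]
   → F = (9/5, 2/5)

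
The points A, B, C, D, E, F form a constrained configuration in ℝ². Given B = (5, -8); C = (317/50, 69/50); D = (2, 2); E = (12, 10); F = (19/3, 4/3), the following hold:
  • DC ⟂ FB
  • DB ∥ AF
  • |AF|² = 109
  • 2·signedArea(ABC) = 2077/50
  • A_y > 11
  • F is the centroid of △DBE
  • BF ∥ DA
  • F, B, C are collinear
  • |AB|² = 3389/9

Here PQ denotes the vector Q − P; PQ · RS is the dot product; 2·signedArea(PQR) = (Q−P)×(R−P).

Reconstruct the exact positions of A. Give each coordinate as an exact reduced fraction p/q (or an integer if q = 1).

A = (10/3, 34/3)

1. A_x = 10/3  [DB ∥ AF ∩ BF ∥ DA]
2. A_y = 34/3  [DB ∥ AF ∩ BF ∥ DA]
   → A = (10/3, 34/3)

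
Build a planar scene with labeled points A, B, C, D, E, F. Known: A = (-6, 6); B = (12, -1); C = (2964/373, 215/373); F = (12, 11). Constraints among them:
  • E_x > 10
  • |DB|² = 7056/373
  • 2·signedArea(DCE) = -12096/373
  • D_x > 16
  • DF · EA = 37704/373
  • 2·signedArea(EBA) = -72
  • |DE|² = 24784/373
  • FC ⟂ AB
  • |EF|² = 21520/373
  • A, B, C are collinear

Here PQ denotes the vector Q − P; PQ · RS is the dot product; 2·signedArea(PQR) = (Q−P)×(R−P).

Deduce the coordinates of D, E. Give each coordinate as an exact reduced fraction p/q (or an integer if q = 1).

D = (5988/373, -961/373)
E = (3972/373, 1315/373)

1. E_x = 3972/373  [line -7·x + -18·y + 138 = 0 ∩ |EF|² = 21520/373]
2. E_y = 1315/373  [line -7·x + -18·y + 138 = 0 ∩ |EF|² = 21520/373]
   → E = (3972/373, 1315/373)
3. D_x = 5988/373  [2·signedArea(DCE) = -12096/373 ∩ DF · EA = 37704/373]
4. D_y = -961/373  [2·signedArea(DCE) = -12096/373 ∩ DF · EA = 37704/373]
   → D = (5988/373, -961/373)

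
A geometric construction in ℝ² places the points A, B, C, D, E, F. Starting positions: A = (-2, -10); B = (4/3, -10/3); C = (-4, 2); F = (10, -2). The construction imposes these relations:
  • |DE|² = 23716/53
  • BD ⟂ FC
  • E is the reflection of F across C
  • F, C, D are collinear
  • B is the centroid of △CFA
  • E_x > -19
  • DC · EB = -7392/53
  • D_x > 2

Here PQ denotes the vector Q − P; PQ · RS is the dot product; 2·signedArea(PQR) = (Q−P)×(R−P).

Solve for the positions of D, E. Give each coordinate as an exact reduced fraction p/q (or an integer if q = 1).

1. D_x = 124/53  [F, C, D are collinear ∩ BD ⟂ FC]
2. D_y = 10/53  [F, C, D are collinear ∩ BD ⟂ FC]
   → D = (124/53, 10/53)
3. E_x = -18  [E is the reflection of F across C]
4. E_y = 6  [E is the reflection of F across C]
   → E = (-18, 6)

D = (124/53, 10/53)
E = (-18, 6)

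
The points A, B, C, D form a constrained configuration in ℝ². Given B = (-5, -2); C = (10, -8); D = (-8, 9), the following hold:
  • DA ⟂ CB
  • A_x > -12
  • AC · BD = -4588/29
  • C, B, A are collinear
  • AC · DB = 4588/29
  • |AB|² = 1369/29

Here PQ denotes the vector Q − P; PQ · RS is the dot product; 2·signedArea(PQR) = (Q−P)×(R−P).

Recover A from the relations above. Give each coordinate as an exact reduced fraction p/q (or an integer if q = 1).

1. A_x = -330/29  [C, B, A are collinear ∩ DA ⟂ CB]
2. A_y = 16/29  [C, B, A are collinear ∩ DA ⟂ CB]
   → A = (-330/29, 16/29)

A = (-330/29, 16/29)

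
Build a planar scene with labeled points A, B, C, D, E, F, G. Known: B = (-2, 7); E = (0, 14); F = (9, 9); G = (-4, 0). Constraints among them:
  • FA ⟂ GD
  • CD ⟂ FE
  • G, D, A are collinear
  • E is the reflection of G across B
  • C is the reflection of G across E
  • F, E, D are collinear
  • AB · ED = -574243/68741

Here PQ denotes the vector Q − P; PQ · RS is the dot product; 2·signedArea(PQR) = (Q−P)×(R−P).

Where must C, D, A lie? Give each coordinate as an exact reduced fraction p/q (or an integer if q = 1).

A = (-226525/68741, 678967/68741)
C = (4, 28)
D = (-153/53, 827/53)

1. C_x = 4  [C is the reflection of G across E]
2. C_y = 28  [C is the reflection of G across E]
   → C = (4, 28)
3. D_x = -153/53  [F, E, D are collinear ∩ CD ⟂ FE]
4. D_y = 827/53  [F, E, D are collinear ∩ CD ⟂ FE]
   → D = (-153/53, 827/53)
5. A_x = -226525/68741  [G, D, A are collinear ∩ FA ⟂ GD]
6. A_y = 678967/68741  [G, D, A are collinear ∩ FA ⟂ GD]
   → A = (-226525/68741, 678967/68741)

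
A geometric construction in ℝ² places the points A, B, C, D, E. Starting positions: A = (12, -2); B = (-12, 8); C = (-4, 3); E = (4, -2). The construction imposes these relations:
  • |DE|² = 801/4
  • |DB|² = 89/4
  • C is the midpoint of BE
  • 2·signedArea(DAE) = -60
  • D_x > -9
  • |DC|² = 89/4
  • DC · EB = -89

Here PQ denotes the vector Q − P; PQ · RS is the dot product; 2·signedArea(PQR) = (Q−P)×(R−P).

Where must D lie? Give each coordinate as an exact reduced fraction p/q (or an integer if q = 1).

1. D_x = -8  [2·signedArea(DAE) = -60 ∩ DC · EB = -89]
2. D_y = 11/2  [2·signedArea(DAE) = -60 ∩ DC · EB = -89]
   → D = (-8, 11/2)

D = (-8, 11/2)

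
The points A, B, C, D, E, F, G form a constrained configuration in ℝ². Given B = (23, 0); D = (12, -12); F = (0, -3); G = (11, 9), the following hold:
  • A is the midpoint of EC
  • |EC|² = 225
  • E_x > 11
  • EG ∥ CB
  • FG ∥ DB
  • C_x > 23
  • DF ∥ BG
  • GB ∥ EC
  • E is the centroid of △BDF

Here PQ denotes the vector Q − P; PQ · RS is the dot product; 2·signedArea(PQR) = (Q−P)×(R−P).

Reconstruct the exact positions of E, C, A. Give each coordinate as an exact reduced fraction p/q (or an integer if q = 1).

A = (53/3, -19/2)
C = (71/3, -14)
E = (35/3, -5)

1. E_x = 35/3  [E is the centroid of △BDF]
2. E_y = -5  [E is the centroid of △BDF]
   → E = (35/3, -5)
3. C_x = 71/3  [EG ∥ CB ∩ GB ∥ EC]
4. C_y = -14  [EG ∥ CB ∩ GB ∥ EC]
   → C = (71/3, -14)
5. A_x = 53/3  [A is the midpoint of EC]
6. A_y = -19/2  [A is the midpoint of EC]
   → A = (53/3, -19/2)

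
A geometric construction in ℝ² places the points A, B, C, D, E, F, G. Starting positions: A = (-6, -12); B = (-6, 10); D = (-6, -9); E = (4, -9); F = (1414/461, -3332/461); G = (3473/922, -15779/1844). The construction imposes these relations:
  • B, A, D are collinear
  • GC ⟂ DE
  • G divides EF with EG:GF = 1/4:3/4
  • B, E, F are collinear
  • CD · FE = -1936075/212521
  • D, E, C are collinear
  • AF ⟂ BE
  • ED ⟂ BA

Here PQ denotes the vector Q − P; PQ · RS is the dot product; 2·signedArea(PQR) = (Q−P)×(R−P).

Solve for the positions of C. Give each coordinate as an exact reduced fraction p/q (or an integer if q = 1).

C = (3473/922, -9)

1. C_x = 3473/922  [D, E, C are collinear ∩ GC ⟂ DE]
2. C_y = -9  [D, E, C are collinear ∩ GC ⟂ DE]
   → C = (3473/922, -9)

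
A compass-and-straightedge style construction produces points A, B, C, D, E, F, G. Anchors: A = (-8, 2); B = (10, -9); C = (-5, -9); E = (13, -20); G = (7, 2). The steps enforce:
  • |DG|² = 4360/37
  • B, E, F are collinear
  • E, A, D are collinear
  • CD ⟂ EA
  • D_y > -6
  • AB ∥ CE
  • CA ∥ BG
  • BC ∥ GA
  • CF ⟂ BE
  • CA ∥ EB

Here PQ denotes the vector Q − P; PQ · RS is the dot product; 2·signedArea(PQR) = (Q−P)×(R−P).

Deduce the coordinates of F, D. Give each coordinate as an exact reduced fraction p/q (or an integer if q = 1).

1. F_x = 233/26  [B, E, F are collinear ∩ CF ⟂ BE]
2. F_y = -135/26  [B, E, F are collinear ∩ CF ⟂ BE]
   → F = (233/26, -135/26)
3. D_x = -199/185  [E, A, D are collinear ∩ CD ⟂ EA]
4. D_y = -972/185  [E, A, D are collinear ∩ CD ⟂ EA]
   → D = (-199/185, -972/185)

D = (-199/185, -972/185)
F = (233/26, -135/26)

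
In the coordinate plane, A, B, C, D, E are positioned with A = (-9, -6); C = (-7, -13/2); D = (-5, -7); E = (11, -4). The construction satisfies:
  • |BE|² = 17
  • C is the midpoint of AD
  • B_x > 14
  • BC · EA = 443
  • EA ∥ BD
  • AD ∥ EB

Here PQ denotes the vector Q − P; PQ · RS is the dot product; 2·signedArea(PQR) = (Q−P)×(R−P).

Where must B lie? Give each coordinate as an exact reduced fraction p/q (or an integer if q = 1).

1. B_x = 15  [EA ∥ BD ∩ AD ∥ EB]
2. B_y = -5  [EA ∥ BD ∩ AD ∥ EB]
   → B = (15, -5)

B = (15, -5)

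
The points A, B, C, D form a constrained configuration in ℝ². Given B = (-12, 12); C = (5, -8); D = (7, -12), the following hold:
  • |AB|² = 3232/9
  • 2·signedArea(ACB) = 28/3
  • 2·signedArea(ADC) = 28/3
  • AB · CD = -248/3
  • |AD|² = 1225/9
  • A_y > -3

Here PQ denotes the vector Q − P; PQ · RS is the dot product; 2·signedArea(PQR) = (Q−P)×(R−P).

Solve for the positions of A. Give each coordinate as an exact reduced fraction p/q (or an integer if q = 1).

A = (0, -8/3)

1. A_x = 0  [2·signedArea(ADC) = 28/3 ∩ AB · CD = -248/3]
2. A_y = -8/3  [2·signedArea(ADC) = 28/3 ∩ AB · CD = -248/3]
   → A = (0, -8/3)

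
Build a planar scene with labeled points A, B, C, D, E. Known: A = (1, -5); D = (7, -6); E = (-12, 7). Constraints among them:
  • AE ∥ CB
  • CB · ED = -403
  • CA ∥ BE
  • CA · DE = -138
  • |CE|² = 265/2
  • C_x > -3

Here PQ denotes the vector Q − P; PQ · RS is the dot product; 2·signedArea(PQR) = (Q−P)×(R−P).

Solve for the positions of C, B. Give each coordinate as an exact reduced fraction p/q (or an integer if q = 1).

1. C_x = -5/2  [line 19·x + -13·y + 54 = 0 ∩ |CE|² = 265/2]
2. C_y = 1/2  [line 19·x + -13·y + 54 = 0 ∩ |CE|² = 265/2]
   → C = (-5/2, 1/2)
3. B_x = -31/2  [CB · ED = -403 ∩ CA ∥ BE]
4. B_y = 25/2  [CB · ED = -403 ∩ CA ∥ BE]
   → B = (-31/2, 25/2)

B = (-31/2, 25/2)
C = (-5/2, 1/2)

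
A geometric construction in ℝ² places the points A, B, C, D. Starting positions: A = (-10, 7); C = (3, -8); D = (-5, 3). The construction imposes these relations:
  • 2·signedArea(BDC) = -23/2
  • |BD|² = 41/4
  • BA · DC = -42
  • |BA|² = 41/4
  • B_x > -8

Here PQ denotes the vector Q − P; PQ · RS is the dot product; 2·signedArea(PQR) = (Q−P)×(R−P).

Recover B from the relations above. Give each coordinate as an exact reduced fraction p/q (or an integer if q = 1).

B = (-15/2, 5)

1. B_x = -15/2  [BA · DC = -42 ∩ 2·signedArea(BDC) = -23/2]
2. B_y = 5  [BA · DC = -42 ∩ 2·signedArea(BDC) = -23/2]
   → B = (-15/2, 5)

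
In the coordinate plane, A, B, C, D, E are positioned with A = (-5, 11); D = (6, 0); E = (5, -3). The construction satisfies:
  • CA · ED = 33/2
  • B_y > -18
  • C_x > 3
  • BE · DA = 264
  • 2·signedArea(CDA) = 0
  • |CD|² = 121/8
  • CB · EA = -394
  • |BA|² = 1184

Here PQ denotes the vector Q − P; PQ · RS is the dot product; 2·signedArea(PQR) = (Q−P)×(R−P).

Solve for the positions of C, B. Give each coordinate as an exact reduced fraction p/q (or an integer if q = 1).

1. C_x = 13/4  [2·signedArea(CDA) = 0 ∩ CA · ED = 33/2]
2. C_y = 11/4  [2·signedArea(CDA) = 0 ∩ CA · ED = 33/2]
   → C = (13/4, 11/4)
3. B_x = 15  [BE · DA = 264 ∩ CB · EA = -394]
4. B_y = -17  [BE · DA = 264 ∩ CB · EA = -394]
   → B = (15, -17)

B = (15, -17)
C = (13/4, 11/4)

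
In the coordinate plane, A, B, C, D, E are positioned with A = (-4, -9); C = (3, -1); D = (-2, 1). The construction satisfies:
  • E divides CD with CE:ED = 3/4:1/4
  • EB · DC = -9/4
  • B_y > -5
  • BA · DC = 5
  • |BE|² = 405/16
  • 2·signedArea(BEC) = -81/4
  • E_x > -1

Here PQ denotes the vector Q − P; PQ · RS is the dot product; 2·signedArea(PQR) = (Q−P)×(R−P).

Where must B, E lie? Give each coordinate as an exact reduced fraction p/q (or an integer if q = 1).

1. E_x = -3/4  [E divides CD with CE:ED = 3/4:1/4]
2. E_y = 1/2  [E divides CD with CE:ED = 3/4:1/4]
   → E = (-3/4, 1/2)
3. B_x = -3  [2·signedArea(BEC) = -81/4 ∩ EB · DC = -9/4]
4. B_y = -4  [2·signedArea(BEC) = -81/4 ∩ EB · DC = -9/4]
   → B = (-3, -4)

B = (-3, -4)
E = (-3/4, 1/2)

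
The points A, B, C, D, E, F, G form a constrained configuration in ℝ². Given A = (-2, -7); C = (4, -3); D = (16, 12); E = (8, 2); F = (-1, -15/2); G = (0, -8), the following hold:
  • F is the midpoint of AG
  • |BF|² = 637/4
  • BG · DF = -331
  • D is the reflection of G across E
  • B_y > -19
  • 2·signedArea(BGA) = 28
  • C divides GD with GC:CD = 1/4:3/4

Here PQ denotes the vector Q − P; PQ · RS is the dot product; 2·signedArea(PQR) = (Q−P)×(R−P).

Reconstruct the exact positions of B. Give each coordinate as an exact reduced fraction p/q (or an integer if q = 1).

1. B_x = -8  [2·signedArea(BGA) = 28 ∩ BG · DF = -331]
2. B_y = -18  [2·signedArea(BGA) = 28 ∩ BG · DF = -331]
   → B = (-8, -18)

B = (-8, -18)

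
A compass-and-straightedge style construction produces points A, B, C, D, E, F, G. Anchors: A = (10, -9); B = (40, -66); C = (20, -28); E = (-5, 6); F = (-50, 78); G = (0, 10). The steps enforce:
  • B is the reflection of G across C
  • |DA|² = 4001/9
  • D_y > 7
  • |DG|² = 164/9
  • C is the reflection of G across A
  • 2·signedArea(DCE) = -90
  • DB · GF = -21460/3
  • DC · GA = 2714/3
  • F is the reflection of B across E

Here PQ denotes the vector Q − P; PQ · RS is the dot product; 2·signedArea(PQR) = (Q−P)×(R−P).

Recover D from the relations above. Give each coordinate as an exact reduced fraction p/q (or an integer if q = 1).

1. D_x = -10/3  [DC · GA = 2714/3 ∩ DB · GF = -21460/3]
2. D_y = 22/3  [DC · GA = 2714/3 ∩ DB · GF = -21460/3]
   → D = (-10/3, 22/3)

D = (-10/3, 22/3)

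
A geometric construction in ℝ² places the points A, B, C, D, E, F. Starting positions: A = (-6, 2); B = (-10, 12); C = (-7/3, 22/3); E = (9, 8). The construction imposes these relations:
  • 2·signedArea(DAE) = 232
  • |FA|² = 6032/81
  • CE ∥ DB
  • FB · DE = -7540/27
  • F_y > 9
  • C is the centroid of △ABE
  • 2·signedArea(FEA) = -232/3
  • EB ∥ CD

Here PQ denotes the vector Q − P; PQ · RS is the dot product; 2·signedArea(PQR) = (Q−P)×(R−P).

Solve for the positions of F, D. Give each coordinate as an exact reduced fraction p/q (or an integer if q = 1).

1. F_x = -10/9  [line 6·x + -15·y + 430/3 = 0 ∩ |FA|² = 6032/81]
2. F_y = 82/9  [line 6·x + -15·y + 430/3 = 0 ∩ |FA|² = 6032/81]
   → F = (-10/9, 82/9)
3. D_x = -64/3  [CE ∥ DB ∩ EB ∥ CD]
4. D_y = 34/3  [CE ∥ DB ∩ EB ∥ CD]
   → D = (-64/3, 34/3)

D = (-64/3, 34/3)
F = (-10/9, 82/9)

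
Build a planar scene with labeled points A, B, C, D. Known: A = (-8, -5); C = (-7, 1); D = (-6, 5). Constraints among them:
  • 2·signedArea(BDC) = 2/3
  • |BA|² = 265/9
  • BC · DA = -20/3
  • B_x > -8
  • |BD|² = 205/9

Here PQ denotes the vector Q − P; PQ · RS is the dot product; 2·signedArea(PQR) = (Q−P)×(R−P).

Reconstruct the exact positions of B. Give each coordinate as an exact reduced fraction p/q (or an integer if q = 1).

1. B_x = -7  [2·signedArea(BDC) = 2/3 ∩ BC · DA = -20/3]
2. B_y = 1/3  [2·signedArea(BDC) = 2/3 ∩ BC · DA = -20/3]
   → B = (-7, 1/3)

B = (-7, 1/3)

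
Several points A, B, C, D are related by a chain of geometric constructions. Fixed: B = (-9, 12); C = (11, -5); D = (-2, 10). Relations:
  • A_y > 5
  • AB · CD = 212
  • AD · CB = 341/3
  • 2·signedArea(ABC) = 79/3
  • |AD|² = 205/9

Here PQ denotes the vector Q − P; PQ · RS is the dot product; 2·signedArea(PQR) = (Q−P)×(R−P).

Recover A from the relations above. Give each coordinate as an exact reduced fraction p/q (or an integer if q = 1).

1. A_x = 0  [AB · CD = 212 ∩ 2·signedArea(ABC) = 79/3]
2. A_y = 17/3  [AB · CD = 212 ∩ 2·signedArea(ABC) = 79/3]
   → A = (0, 17/3)

A = (0, 17/3)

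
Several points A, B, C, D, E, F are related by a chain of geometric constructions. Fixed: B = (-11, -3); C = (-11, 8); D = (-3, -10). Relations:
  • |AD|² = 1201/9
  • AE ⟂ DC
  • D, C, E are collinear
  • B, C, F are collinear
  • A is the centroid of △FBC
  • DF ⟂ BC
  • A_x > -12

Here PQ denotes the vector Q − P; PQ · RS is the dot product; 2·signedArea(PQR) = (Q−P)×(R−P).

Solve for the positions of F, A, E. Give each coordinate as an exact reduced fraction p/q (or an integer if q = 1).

1. F_x = -11  [B, C, F are collinear ∩ DF ⟂ BC]
2. F_y = -10  [B, C, F are collinear ∩ DF ⟂ BC]
   → F = (-11, -10)
3. A_x = -11  [A is the centroid of △FBC]
4. A_y = -5/3  [A is the centroid of △FBC]
   → A = (-11, -5/3)
5. E_x = -719/97  [D, C, E are collinear ∩ AE ⟂ DC]
6. E_y = -7/97  [D, C, E are collinear ∩ AE ⟂ DC]
   → E = (-719/97, -7/97)

A = (-11, -5/3)
E = (-719/97, -7/97)
F = (-11, -10)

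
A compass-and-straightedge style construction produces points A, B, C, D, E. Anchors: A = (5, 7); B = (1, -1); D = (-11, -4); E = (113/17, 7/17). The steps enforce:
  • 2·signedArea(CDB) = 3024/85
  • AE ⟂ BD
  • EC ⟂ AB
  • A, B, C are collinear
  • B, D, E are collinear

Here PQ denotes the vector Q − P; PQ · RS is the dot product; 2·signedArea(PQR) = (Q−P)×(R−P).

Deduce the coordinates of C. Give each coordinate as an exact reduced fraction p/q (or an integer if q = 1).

1. C_x = 229/85  [A, B, C are collinear ∩ EC ⟂ AB]
2. C_y = 203/85  [A, B, C are collinear ∩ EC ⟂ AB]
   → C = (229/85, 203/85)

C = (229/85, 203/85)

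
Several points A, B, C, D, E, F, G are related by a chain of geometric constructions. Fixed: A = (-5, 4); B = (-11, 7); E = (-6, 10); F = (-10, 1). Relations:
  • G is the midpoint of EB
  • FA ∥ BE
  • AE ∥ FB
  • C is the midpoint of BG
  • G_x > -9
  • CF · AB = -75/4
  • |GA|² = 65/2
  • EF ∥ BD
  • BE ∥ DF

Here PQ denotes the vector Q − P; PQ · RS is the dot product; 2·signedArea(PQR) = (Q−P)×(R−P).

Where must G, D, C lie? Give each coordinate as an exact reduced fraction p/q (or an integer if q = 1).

C = (-39/4, 31/4)
D = (-15, -2)
G = (-17/2, 17/2)

1. G_x = -17/2  [G is the midpoint of EB]
2. G_y = 17/2  [G is the midpoint of EB]
   → G = (-17/2, 17/2)
3. D_x = -15  [BE ∥ DF ∩ EF ∥ BD]
4. D_y = -2  [BE ∥ DF ∩ EF ∥ BD]
   → D = (-15, -2)
5. C_x = -39/4  [C is the midpoint of BG]
6. C_y = 31/4  [C is the midpoint of BG]
   → C = (-39/4, 31/4)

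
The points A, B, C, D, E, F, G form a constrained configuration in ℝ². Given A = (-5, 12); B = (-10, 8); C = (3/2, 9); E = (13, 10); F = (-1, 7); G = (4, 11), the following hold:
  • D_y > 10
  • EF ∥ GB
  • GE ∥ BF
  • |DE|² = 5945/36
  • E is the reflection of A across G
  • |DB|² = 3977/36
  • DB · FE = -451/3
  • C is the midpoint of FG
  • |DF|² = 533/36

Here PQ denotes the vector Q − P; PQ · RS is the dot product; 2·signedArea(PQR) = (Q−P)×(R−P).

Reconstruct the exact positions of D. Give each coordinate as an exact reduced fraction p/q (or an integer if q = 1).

1. D_x = 1/6  [line -14·x + -3·y + 103/3 = 0 ∩ |DE|² = 5945/36]
2. D_y = 32/3  [line -14·x + -3·y + 103/3 = 0 ∩ |DE|² = 5945/36]
   → D = (1/6, 32/3)

D = (1/6, 32/3)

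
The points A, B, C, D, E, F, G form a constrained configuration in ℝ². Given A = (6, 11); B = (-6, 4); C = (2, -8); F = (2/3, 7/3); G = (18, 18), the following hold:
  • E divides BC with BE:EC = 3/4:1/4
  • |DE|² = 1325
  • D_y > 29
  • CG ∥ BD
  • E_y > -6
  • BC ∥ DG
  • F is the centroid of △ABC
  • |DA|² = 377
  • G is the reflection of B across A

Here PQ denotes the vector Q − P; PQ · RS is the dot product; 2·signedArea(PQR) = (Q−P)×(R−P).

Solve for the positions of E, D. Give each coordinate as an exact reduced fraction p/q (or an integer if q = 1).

1. E_x = 0  [E divides BC with BE:EC = 3/4:1/4]
2. E_y = -5  [E divides BC with BE:EC = 3/4:1/4]
   → E = (0, -5)
3. D_x = 10  [BC ∥ DG ∩ CG ∥ BD]
4. D_y = 30  [BC ∥ DG ∩ CG ∥ BD]
   → D = (10, 30)

D = (10, 30)
E = (0, -5)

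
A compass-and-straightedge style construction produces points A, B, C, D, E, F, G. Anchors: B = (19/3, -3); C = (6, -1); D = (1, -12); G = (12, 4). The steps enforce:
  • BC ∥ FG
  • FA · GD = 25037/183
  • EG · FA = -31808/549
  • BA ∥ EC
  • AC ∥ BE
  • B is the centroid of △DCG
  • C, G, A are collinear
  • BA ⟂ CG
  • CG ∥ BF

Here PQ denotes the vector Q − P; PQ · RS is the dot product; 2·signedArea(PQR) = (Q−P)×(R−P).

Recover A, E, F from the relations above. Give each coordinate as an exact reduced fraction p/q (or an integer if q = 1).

1. A_x = 318/61  [C, G, A are collinear ∩ BA ⟂ CG]
2. A_y = -101/61  [C, G, A are collinear ∩ BA ⟂ CG]
   → A = (318/61, -101/61)
3. E_x = 1303/183  [BA ∥ EC ∩ AC ∥ BE]
4. E_y = -143/61  [BA ∥ EC ∩ AC ∥ BE]
   → E = (1303/183, -143/61)
5. F_x = 37/3  [BC ∥ FG ∩ CG ∥ BF]
6. F_y = 2  [BC ∥ FG ∩ CG ∥ BF]
   → F = (37/3, 2)

A = (318/61, -101/61)
E = (1303/183, -143/61)
F = (37/3, 2)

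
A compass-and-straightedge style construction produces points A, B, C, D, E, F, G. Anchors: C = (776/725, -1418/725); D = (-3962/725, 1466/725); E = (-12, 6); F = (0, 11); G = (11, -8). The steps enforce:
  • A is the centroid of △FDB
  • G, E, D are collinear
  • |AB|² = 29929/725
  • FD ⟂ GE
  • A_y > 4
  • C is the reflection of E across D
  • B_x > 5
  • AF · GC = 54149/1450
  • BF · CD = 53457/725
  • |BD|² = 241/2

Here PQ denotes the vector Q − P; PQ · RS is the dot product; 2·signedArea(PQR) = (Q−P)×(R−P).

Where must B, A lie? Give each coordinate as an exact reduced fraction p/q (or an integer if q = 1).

A = (17/1450, 7019/1450)
B = (11/2, 3/2)

1. B_x = 11/2  [line 4738/725·x + -2884/725·y + -21733/725 = 0 ∩ |BD|² = 241/2]
2. B_y = 3/2  [line 4738/725·x + -2884/725·y + -21733/725 = 0 ∩ |BD|² = 241/2]
   → B = (11/2, 3/2)
3. A_x = 17/1450  [A is the centroid of △FDB]
4. A_y = 7019/1450  [A is the centroid of △FDB]
   → A = (17/1450, 7019/1450)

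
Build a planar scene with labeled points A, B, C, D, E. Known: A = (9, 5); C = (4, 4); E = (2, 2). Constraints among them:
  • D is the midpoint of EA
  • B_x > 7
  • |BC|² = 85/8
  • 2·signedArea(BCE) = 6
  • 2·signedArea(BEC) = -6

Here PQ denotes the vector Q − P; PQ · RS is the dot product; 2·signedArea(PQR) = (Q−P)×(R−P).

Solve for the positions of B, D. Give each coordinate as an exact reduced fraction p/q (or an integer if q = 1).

B = (29/4, 17/4)
D = (11/2, 7/2)

1. B_x = 29/4  [line 2·x + -2·y + -6 = 0 ∩ |BC|² = 85/8]
2. B_y = 17/4  [line 2·x + -2·y + -6 = 0 ∩ |BC|² = 85/8]
   → B = (29/4, 17/4)
3. D_x = 11/2  [D is the midpoint of EA]
4. D_y = 7/2  [D is the midpoint of EA]
   → D = (11/2, 7/2)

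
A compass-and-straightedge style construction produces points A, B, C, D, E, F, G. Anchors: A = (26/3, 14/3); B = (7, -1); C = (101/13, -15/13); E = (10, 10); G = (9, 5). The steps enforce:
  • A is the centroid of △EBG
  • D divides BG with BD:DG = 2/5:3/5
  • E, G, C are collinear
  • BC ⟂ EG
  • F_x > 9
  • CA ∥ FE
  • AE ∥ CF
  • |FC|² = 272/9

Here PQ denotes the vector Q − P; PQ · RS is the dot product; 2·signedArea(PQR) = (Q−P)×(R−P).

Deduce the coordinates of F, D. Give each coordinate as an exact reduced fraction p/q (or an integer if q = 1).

D = (39/5, 7/5)
F = (355/39, 163/39)

1. F_x = 355/39  [CA ∥ FE ∩ AE ∥ CF]
2. F_y = 163/39  [CA ∥ FE ∩ AE ∥ CF]
   → F = (355/39, 163/39)
3. D_x = 39/5  [D divides BG with BD:DG = 2/5:3/5]
4. D_y = 7/5  [D divides BG with BD:DG = 2/5:3/5]
   → D = (39/5, 7/5)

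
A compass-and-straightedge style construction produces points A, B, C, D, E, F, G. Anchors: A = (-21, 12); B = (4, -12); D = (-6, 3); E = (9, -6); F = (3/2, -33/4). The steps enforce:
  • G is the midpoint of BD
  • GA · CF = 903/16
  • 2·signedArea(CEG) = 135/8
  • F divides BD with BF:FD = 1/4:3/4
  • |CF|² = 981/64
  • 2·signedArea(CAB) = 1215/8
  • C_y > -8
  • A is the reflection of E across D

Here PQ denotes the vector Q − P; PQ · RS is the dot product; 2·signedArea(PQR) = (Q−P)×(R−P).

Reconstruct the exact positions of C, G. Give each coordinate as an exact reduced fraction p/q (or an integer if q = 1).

C = (21/4, -57/8)
G = (-1, -9/2)

1. G_x = -1  [G is the midpoint of BD]
2. G_y = -9/2  [G is the midpoint of BD]
   → G = (-1, -9/2)
3. C_x = 21/4  [2·signedArea(CAB) = 1215/8 ∩ 2·signedArea(CEG) = 135/8]
4. C_y = -57/8  [2·signedArea(CAB) = 1215/8 ∩ 2·signedArea(CEG) = 135/8]
   → C = (21/4, -57/8)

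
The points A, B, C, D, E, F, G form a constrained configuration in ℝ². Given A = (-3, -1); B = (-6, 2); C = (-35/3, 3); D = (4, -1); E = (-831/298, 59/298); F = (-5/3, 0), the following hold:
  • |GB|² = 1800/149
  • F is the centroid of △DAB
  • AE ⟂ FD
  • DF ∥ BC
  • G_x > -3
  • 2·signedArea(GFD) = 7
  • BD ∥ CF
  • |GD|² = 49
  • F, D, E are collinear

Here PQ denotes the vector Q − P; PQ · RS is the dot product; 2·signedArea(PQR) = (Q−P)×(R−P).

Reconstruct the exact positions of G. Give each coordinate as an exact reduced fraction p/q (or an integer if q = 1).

G = (-384/149, 208/149)

1. G_x = -384/149  [line 1·x + 17/3·y + -16/3 = 0 ∩ |GB|² = 1800/149]
2. G_y = 208/149  [line 1·x + 17/3·y + -16/3 = 0 ∩ |GB|² = 1800/149]
   → G = (-384/149, 208/149)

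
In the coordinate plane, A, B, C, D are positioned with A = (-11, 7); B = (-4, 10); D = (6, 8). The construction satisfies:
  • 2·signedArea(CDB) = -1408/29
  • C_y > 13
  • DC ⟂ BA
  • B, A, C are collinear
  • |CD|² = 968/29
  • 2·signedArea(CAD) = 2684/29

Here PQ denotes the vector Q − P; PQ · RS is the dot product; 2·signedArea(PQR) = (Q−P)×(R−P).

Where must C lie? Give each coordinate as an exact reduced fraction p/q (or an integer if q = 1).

1. C_x = 108/29  [B, A, C are collinear ∩ DC ⟂ BA]
2. C_y = 386/29  [B, A, C are collinear ∩ DC ⟂ BA]
   → C = (108/29, 386/29)

C = (108/29, 386/29)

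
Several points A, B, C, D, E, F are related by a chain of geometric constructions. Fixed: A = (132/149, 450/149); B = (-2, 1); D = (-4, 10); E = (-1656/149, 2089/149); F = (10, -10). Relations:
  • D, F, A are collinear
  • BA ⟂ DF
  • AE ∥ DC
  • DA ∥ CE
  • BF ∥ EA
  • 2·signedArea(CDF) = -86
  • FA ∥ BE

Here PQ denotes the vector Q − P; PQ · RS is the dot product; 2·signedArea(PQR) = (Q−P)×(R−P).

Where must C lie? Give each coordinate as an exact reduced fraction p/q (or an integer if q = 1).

C = (-16, 21)

1. C_x = -16  [DA ∥ CE ∩ AE ∥ DC]
2. C_y = 21  [DA ∥ CE ∩ AE ∥ DC]
   → C = (-16, 21)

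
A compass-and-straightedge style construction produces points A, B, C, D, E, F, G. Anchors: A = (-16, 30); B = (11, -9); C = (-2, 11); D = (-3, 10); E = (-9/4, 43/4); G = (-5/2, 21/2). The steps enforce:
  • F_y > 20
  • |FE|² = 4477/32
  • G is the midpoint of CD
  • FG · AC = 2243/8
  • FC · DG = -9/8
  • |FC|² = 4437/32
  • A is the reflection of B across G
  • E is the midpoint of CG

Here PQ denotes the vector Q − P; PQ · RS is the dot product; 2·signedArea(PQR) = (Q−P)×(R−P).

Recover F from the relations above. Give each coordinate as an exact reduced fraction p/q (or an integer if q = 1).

F = (-73/8, 163/8)

1. F_x = -73/8  [FG · AC = 2243/8 ∩ FC · DG = -9/8]
2. F_y = 163/8  [FG · AC = 2243/8 ∩ FC · DG = -9/8]
   → F = (-73/8, 163/8)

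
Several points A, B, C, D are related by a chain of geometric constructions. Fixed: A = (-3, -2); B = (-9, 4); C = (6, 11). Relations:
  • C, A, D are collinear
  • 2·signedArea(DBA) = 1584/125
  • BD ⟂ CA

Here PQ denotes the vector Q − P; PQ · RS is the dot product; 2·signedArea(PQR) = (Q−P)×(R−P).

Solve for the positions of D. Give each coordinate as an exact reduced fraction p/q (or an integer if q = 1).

D = (-267/125, -94/125)

1. D_x = -267/125  [C, A, D are collinear ∩ BD ⟂ CA]
2. D_y = -94/125  [C, A, D are collinear ∩ BD ⟂ CA]
   → D = (-267/125, -94/125)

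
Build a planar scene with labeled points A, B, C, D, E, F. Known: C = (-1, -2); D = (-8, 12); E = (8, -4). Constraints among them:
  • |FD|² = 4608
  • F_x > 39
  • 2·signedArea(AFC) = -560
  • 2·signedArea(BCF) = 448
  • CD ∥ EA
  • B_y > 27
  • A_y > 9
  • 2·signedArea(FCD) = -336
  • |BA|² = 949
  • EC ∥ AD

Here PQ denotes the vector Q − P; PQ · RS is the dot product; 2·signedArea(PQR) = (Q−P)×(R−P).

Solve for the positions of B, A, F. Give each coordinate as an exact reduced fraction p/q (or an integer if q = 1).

A = (1, 10)
B = (-24, 28)
F = (40, -36)

1. A_x = 1  [EC ∥ AD ∩ CD ∥ EA]
2. A_y = 10  [EC ∥ AD ∩ CD ∥ EA]
   → A = (1, 10)
3. F_x = 40  [2·signedArea(FCD) = -336 ∩ 2·signedArea(AFC) = -560]
4. F_y = -36  [2·signedArea(FCD) = -336 ∩ 2·signedArea(AFC) = -560]
   → F = (40, -36)
5. B_x = -24  [line 34·x + 41·y + -332 = 0 ∩ |BA|² = 949]
6. B_y = 28  [line 34·x + 41·y + -332 = 0 ∩ |BA|² = 949]
   → B = (-24, 28)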